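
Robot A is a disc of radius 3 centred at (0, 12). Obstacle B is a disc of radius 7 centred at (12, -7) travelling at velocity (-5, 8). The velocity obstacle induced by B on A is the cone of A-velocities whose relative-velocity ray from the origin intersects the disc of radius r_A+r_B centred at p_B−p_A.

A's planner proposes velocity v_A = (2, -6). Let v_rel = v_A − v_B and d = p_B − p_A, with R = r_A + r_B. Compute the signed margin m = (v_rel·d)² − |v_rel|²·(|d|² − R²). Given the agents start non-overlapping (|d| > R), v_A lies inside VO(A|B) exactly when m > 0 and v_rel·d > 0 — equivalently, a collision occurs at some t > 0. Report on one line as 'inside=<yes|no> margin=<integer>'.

d = (12, -19),  |d|² = 505;  R = 3+7 = 10,  c = 505−10² = 405
v_rel = (7, -14),  |v_rel|² = 245;  v_rel·d = (7)·(12) + (-14)·(-19) = 350
245·t² − 700·t + 405 = 0  ⇒  m = 350² − 245·405 = 23275
m = 23275 > 0,  v_rel·d = 350 > 0  ⇒  inside

inside=yes margin=23275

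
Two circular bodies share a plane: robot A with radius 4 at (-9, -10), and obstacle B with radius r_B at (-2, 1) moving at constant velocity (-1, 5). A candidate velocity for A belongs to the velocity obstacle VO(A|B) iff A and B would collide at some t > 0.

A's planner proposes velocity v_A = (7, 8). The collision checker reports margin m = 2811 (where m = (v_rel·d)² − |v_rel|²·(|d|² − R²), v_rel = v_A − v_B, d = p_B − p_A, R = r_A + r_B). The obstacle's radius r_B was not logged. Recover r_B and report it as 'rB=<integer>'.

m = 2811
d = (7, 11);  v_rel = (8, 3),  |v_rel|² = 73
v_rel×d = (8)·(11) − (3)·(7) = 67
since m = R²·73 − 67²:  R² = (4489 + 2811) / 73 = 100
R = √100 = 10  ⇒  r_B = 10 − 4 = 6

rB=6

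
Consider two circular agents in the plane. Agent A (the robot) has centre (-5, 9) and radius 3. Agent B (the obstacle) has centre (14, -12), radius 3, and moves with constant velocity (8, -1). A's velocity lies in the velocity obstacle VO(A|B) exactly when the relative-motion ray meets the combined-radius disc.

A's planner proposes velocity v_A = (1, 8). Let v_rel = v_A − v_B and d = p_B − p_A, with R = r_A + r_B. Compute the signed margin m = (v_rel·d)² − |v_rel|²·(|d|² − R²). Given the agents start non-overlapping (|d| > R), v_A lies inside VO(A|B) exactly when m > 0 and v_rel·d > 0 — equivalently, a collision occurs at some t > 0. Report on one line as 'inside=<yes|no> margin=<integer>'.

d = (19, -21),  |d|² = 802;  R = 3+3 = 6,  c = 802−6² = 766
v_rel = (-7, 9),  |v_rel|² = 130;  v_rel·d = (-7)·(19) + (9)·(-21) = -322
130·t² + 644·t + 766 = 0  ⇒  m = (-322)² − 130·766 = 4104
m = 4104 > 0,  v_rel·d = -322 < 0  ⇒  outside

inside=no margin=4104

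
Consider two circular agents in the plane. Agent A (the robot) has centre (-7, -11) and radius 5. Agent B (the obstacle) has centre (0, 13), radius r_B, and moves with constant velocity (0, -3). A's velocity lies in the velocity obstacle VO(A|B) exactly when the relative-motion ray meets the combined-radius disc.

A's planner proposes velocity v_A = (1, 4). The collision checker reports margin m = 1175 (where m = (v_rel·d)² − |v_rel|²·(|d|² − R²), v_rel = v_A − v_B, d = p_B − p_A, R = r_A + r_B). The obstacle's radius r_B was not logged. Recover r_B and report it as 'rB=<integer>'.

m = 1175
d = (7, 24);  v_rel = (1, 7),  |v_rel|² = 50
v_rel×d = (1)·(24) − (7)·(7) = -25
since m = R²·50 − (-25)²:  R² = (625 + 1175) / 50 = 36
R = √36 = 6  ⇒  r_B = 6 − 5 = 1

rB=1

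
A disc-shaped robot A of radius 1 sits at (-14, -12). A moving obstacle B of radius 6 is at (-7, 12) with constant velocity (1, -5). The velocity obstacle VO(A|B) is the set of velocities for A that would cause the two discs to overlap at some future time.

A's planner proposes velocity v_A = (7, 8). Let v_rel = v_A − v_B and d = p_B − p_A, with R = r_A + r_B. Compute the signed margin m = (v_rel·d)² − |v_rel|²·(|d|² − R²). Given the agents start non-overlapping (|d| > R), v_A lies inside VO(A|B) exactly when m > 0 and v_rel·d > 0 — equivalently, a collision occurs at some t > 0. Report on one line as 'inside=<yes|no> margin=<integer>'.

d = (7, 24),  |d|² = 625;  R = 1+6 = 7,  c = 625−7² = 576
v_rel = (6, 13),  |v_rel|² = 205;  v_rel·d = (6)·(7) + (13)·(24) = 354
205·t² − 708·t + 576 = 0  ⇒  m = 354² − 205·576 = 7236
m = 7236 > 0,  v_rel·d = 354 > 0  ⇒  inside

inside=yes margin=7236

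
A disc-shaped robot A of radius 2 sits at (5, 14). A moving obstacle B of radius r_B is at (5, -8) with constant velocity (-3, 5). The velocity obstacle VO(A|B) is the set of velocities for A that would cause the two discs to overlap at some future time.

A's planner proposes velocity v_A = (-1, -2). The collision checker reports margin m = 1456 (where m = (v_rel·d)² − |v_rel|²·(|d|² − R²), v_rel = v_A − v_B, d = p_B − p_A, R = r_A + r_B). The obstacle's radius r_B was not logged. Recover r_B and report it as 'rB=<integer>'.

m = 1456
d = (0, -22);  v_rel = (2, -7),  |v_rel|² = 53
v_rel×d = (2)·(-22) − (-7)·(0) = -44
since m = R²·53 − (-44)²:  R² = (1936 + 1456) / 53 = 64
R = √64 = 8  ⇒  r_B = 8 − 2 = 6

rB=6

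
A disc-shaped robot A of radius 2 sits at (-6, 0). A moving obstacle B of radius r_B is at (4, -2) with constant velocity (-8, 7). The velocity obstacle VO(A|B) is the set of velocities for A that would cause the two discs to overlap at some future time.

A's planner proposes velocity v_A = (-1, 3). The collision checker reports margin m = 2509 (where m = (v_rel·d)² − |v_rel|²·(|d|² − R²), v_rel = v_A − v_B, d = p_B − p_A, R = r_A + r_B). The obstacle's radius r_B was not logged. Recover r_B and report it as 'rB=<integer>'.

m = 2509
d = (10, -2);  v_rel = (7, -4),  |v_rel|² = 65
v_rel×d = (7)·(-2) − (-4)·(10) = 26
since m = R²·65 − 26²:  R² = (676 + 2509) / 65 = 49
R = √49 = 7  ⇒  r_B = 7 − 2 = 5

rB=5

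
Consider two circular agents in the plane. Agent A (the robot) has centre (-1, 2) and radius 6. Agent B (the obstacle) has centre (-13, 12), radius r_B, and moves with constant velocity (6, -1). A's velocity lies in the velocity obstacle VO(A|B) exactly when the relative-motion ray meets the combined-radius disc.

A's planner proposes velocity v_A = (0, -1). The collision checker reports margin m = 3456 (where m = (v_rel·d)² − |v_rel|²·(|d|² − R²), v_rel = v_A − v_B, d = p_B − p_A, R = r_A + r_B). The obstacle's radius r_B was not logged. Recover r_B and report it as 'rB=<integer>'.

m = 3456
d = (-12, 10);  v_rel = (-6, 0),  |v_rel|² = 36
v_rel×d = (-6)·(10) − (0)·(-12) = -60
since m = R²·36 − (-60)²:  R² = (3600 + 3456) / 36 = 196
R = √196 = 14  ⇒  r_B = 14 − 6 = 8

rB=8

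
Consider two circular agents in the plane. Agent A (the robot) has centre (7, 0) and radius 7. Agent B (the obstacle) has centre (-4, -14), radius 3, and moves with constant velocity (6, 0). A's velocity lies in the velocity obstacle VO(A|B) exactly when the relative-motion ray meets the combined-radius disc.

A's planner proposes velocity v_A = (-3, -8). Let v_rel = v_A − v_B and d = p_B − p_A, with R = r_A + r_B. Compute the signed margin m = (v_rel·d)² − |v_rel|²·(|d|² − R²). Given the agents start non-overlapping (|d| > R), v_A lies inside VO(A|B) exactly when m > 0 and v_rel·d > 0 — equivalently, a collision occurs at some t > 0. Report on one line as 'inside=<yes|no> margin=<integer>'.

d = (-11, -14),  |d|² = 317;  R = 7+3 = 10,  c = 317−10² = 217
v_rel = (-9, -8),  |v_rel|² = 145;  v_rel·d = (-9)·(-11) + (-8)·(-14) = 211
145·t² − 422·t + 217 = 0  ⇒  m = 211² − 145·217 = 13056
m = 13056 > 0,  v_rel·d = 211 > 0  ⇒  inside

inside=yes margin=13056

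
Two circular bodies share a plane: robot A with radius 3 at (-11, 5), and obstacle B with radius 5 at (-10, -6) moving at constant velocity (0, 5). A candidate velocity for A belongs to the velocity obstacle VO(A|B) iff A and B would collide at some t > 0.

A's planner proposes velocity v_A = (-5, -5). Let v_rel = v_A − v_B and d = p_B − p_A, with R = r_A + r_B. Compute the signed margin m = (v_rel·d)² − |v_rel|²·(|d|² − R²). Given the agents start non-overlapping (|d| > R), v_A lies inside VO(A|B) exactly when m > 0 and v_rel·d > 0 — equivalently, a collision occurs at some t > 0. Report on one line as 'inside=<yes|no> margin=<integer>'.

d = (1, -11),  |d|² = 122;  R = 3+5 = 8,  c = 122−8² = 58
v_rel = (-5, -10),  |v_rel|² = 125;  v_rel·d = (-5)·(1) + (-10)·(-11) = 105
125·t² − 210·t + 58 = 0  ⇒  m = 105² − 125·58 = 3775
m = 3775 > 0,  v_rel·d = 105 > 0  ⇒  inside

inside=yes margin=3775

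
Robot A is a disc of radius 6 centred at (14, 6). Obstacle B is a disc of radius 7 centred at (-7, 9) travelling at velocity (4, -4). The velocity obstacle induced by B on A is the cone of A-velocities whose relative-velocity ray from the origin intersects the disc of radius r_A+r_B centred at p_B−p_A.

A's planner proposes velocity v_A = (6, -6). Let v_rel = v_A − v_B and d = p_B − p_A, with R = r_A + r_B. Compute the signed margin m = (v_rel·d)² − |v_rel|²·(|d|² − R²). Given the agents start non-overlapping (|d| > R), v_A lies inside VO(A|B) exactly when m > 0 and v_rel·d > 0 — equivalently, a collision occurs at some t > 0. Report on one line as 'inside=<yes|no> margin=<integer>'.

d = (-21, 3),  |d|² = 450;  R = 6+7 = 13,  c = 450−13² = 281
v_rel = (2, -2),  |v_rel|² = 8;  v_rel·d = (2)·(-21) + (-2)·(3) = -48
8·t² + 96·t + 281 = 0  ⇒  m = (-48)² − 8·281 = 56
m = 56 > 0,  v_rel·d = -48 < 0  ⇒  outside

inside=no margin=56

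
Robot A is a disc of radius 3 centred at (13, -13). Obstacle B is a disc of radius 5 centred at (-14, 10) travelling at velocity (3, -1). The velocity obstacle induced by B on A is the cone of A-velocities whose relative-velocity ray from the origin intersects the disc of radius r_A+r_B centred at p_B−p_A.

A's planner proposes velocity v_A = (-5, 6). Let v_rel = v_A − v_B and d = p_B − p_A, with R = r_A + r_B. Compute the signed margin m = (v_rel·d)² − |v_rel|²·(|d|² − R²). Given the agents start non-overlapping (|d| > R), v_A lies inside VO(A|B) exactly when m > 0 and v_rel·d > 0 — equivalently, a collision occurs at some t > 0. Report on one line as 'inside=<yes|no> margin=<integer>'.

d = (-27, 23),  |d|² = 1258;  R = 3+5 = 8,  c = 1258−8² = 1194
v_rel = (-8, 7),  |v_rel|² = 113;  v_rel·d = (-8)·(-27) + (7)·(23) = 377
113·t² − 754·t + 1194 = 0  ⇒  m = 377² − 113·1194 = 7207
m = 7207 > 0,  v_rel·d = 377 > 0  ⇒  inside

inside=yes margin=7207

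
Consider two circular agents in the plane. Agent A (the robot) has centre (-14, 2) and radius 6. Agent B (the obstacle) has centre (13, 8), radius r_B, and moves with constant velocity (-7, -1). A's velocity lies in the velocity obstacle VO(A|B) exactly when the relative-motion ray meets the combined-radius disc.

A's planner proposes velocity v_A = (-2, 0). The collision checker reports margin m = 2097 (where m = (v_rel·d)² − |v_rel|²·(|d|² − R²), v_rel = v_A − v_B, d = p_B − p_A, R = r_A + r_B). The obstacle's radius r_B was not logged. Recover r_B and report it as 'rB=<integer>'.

m = 2097
d = (27, 6);  v_rel = (5, 1),  |v_rel|² = 26
v_rel×d = (5)·(6) − (1)·(27) = 3
since m = R²·26 − 3²:  R² = (9 + 2097) / 26 = 81
R = √81 = 9  ⇒  r_B = 9 − 6 = 3

rB=3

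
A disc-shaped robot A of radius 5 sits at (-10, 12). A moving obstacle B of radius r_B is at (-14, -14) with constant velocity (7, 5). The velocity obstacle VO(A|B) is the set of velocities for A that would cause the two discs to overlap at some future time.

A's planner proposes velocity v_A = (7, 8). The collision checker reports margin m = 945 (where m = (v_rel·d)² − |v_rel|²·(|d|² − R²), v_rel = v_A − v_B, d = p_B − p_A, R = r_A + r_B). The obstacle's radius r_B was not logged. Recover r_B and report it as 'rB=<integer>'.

m = 945
d = (-4, -26);  v_rel = (0, 3),  |v_rel|² = 9
v_rel×d = (0)·(-26) − (3)·(-4) = 12
since m = R²·9 − 12²:  R² = (144 + 945) / 9 = 121
R = √121 = 11  ⇒  r_B = 11 − 5 = 6

rB=6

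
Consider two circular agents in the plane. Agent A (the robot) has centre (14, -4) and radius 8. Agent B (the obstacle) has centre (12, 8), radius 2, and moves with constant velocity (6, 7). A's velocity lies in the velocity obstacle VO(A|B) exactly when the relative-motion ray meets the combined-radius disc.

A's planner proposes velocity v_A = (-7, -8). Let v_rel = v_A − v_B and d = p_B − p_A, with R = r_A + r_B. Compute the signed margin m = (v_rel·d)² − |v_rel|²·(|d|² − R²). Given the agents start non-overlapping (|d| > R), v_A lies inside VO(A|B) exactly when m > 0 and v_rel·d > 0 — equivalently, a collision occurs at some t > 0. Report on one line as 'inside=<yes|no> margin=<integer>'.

d = (-2, 12),  |d|² = 148;  R = 8+2 = 10,  c = 148−10² = 48
v_rel = (-13, -15),  |v_rel|² = 394;  v_rel·d = (-13)·(-2) + (-15)·(12) = -154
394·t² + 308·t + 48 = 0  ⇒  m = (-154)² − 394·48 = 4804
m = 4804 > 0,  v_rel·d = -154 < 0  ⇒  outside

inside=no margin=4804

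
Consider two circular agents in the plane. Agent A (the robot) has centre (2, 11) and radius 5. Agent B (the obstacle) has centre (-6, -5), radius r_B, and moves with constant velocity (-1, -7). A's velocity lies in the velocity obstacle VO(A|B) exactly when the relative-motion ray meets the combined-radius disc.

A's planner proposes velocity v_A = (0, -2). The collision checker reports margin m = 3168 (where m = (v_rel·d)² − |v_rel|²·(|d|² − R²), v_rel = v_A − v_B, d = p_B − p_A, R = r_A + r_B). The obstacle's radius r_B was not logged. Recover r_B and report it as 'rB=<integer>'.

m = 3168
d = (-8, -16);  v_rel = (1, 5),  |v_rel|² = 26
v_rel×d = (1)·(-16) − (5)·(-8) = 24
since m = R²·26 − 24²:  R² = (576 + 3168) / 26 = 144
R = √144 = 12  ⇒  r_B = 12 − 5 = 7

rB=7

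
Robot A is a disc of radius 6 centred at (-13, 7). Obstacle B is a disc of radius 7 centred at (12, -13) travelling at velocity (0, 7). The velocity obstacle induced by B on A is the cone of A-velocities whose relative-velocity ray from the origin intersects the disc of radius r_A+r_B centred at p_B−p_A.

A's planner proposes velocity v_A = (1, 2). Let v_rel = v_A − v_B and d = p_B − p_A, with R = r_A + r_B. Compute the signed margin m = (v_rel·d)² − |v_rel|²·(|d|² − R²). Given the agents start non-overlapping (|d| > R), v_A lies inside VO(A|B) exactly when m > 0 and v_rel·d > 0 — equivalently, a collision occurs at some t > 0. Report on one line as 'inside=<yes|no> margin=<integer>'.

d = (25, -20),  |d|² = 1025;  R = 6+7 = 13,  c = 1025−13² = 856
v_rel = (1, -5),  |v_rel|² = 26;  v_rel·d = (1)·(25) + (-5)·(-20) = 125
26·t² − 250·t + 856 = 0  ⇒  m = 125² − 26·856 = -6631
m = -6631 < 0,  v_rel·d = 125 > 0  ⇒  outside

inside=no margin=-6631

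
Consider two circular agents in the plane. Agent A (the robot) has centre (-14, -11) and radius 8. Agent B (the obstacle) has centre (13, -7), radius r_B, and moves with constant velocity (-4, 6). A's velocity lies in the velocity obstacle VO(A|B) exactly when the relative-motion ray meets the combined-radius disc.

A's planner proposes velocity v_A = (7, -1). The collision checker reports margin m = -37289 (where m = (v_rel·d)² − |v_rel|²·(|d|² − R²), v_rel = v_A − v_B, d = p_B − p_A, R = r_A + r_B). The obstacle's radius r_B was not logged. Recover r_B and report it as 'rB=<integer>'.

m = -37289
d = (27, 4);  v_rel = (11, -7),  |v_rel|² = 170
v_rel×d = (11)·(4) − (-7)·(27) = 233
since m = R²·170 − 233²:  R² = (54289 + -37289) / 170 = 100
R = √100 = 10  ⇒  r_B = 10 − 8 = 2

rB=2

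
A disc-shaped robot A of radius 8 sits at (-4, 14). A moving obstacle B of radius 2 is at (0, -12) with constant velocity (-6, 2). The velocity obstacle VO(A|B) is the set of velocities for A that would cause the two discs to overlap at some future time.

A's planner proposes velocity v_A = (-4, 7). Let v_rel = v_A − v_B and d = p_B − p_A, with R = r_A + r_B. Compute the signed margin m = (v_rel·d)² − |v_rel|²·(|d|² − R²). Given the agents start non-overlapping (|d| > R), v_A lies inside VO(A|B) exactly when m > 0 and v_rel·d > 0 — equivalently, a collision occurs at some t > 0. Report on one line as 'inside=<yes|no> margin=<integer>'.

d = (4, -26),  |d|² = 692;  R = 8+2 = 10,  c = 692−10² = 592
v_rel = (2, 5),  |v_rel|² = 29;  v_rel·d = (2)·(4) + (5)·(-26) = -122
29·t² + 244·t + 592 = 0  ⇒  m = (-122)² − 29·592 = -2284
m = -2284 < 0,  v_rel·d = -122 < 0  ⇒  outside

inside=no margin=-2284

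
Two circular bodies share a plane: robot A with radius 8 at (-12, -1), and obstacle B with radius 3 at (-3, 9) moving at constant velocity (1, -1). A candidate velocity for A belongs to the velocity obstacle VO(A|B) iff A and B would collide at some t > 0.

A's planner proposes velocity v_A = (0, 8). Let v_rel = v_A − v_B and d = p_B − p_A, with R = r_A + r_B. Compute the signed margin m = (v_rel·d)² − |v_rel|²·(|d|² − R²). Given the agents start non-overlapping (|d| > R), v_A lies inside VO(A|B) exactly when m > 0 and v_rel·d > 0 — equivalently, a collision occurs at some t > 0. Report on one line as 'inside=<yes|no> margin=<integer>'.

d = (9, 10),  |d|² = 181;  R = 8+3 = 11,  c = 181−11² = 60
v_rel = (-1, 9),  |v_rel|² = 82;  v_rel·d = (-1)·(9) + (9)·(10) = 81
82·t² − 162·t + 60 = 0  ⇒  m = 81² − 82·60 = 1641
m = 1641 > 0,  v_rel·d = 81 > 0  ⇒  inside

inside=yes margin=1641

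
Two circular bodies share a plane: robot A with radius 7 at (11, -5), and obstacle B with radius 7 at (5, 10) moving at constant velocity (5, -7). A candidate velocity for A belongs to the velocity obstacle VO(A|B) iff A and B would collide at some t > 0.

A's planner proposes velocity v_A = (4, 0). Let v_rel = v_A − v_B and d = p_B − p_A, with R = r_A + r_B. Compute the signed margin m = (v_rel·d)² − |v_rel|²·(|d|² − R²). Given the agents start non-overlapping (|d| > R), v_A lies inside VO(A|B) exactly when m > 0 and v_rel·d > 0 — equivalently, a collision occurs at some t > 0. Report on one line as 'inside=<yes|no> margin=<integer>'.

d = (-6, 15),  |d|² = 261;  R = 7+7 = 14,  c = 261−14² = 65
v_rel = (-1, 7),  |v_rel|² = 50;  v_rel·d = (-1)·(-6) + (7)·(15) = 111
50·t² − 222·t + 65 = 0  ⇒  m = 111² − 50·65 = 9071
m = 9071 > 0,  v_rel·d = 111 > 0  ⇒  inside

inside=yes margin=9071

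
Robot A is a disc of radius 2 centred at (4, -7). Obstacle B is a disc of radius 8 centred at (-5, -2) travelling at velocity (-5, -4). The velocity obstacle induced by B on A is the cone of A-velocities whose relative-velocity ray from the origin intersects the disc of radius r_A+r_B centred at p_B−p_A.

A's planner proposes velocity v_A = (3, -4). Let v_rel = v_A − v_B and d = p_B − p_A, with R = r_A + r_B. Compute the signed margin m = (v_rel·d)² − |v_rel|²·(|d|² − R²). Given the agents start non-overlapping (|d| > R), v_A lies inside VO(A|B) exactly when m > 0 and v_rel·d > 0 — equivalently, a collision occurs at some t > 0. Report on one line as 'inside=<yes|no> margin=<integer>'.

d = (-9, 5),  |d|² = 106;  R = 2+8 = 10,  c = 106−10² = 6
v_rel = (8, 0),  |v_rel|² = 64;  v_rel·d = (8)·(-9) + (0)·(5) = -72
64·t² + 144·t + 6 = 0  ⇒  m = (-72)² − 64·6 = 4800
m = 4800 > 0,  v_rel·d = -72 < 0  ⇒  outside

inside=no margin=4800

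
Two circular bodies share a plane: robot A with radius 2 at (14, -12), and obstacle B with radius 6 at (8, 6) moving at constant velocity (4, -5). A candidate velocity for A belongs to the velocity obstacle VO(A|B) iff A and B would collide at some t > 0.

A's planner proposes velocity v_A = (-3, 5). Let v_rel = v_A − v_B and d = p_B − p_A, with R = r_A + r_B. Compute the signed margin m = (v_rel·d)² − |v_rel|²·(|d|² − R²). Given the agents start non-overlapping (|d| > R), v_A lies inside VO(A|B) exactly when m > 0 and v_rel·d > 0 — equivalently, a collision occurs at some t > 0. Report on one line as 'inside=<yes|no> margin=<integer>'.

d = (-6, 18),  |d|² = 360;  R = 2+6 = 8,  c = 360−8² = 296
v_rel = (-7, 10),  |v_rel|² = 149;  v_rel·d = (-7)·(-6) + (10)·(18) = 222
149·t² − 444·t + 296 = 0  ⇒  m = 222² − 149·296 = 5180
m = 5180 > 0,  v_rel·d = 222 > 0  ⇒  inside

inside=yes margin=5180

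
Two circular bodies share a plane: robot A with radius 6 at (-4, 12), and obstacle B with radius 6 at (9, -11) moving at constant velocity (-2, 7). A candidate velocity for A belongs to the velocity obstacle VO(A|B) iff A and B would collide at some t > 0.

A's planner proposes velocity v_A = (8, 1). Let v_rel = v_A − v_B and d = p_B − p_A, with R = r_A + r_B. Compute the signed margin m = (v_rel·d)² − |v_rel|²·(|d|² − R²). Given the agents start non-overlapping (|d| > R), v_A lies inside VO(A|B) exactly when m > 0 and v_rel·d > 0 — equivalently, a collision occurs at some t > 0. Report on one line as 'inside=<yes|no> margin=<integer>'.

d = (13, -23),  |d|² = 698;  R = 6+6 = 12,  c = 698−12² = 554
v_rel = (10, -6),  |v_rel|² = 136;  v_rel·d = (10)·(13) + (-6)·(-23) = 268
136·t² − 536·t + 554 = 0  ⇒  m = 268² − 136·554 = -3520
m = -3520 < 0,  v_rel·d = 268 > 0  ⇒  outside

inside=no margin=-3520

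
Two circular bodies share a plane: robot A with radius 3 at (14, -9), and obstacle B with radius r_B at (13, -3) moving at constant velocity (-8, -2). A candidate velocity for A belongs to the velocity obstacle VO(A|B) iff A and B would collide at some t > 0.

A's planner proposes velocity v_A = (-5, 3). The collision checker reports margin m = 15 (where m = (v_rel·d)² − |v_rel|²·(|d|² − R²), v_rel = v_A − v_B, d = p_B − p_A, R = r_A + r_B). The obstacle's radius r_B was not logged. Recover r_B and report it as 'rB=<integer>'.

m = 15
d = (-1, 6);  v_rel = (3, 5),  |v_rel|² = 34
v_rel×d = (3)·(6) − (5)·(-1) = 23
since m = R²·34 − 23²:  R² = (529 + 15) / 34 = 16
R = √16 = 4  ⇒  r_B = 4 − 3 = 1

rB=1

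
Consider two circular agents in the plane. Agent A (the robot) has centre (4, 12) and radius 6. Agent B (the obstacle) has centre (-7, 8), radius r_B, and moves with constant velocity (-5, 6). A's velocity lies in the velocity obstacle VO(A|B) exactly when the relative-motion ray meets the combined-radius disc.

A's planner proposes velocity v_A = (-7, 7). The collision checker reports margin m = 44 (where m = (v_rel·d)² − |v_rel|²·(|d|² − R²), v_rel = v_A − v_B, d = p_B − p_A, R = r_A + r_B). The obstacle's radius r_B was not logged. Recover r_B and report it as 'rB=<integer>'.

m = 44
d = (-11, -4);  v_rel = (-2, 1),  |v_rel|² = 5
v_rel×d = (-2)·(-4) − (1)·(-11) = 19
since m = R²·5 − 19²:  R² = (361 + 44) / 5 = 81
R = √81 = 9  ⇒  r_B = 9 − 6 = 3

rB=3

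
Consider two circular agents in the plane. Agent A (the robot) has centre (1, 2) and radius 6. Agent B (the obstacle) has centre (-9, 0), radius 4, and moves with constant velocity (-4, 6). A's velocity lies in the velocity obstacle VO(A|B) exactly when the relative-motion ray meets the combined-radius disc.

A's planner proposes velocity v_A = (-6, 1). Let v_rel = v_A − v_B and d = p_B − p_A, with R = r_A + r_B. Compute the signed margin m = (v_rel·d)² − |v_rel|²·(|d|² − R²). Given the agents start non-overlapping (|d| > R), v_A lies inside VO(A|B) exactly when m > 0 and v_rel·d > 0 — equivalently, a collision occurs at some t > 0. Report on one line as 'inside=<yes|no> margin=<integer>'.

d = (-10, -2),  |d|² = 104;  R = 6+4 = 10,  c = 104−10² = 4
v_rel = (-2, -5),  |v_rel|² = 29;  v_rel·d = (-2)·(-10) + (-5)·(-2) = 30
29·t² − 60·t + 4 = 0  ⇒  m = 30² − 29·4 = 784
m = 784 > 0,  v_rel·d = 30 > 0  ⇒  inside

inside=yes margin=784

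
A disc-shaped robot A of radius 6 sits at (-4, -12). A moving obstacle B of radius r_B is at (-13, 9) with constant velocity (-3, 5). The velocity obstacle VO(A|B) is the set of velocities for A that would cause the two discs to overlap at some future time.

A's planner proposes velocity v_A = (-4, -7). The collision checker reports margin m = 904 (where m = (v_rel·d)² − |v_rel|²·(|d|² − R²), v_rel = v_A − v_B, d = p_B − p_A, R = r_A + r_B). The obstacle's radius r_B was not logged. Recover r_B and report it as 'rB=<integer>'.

m = 904
d = (-9, 21);  v_rel = (-1, -12),  |v_rel|² = 145
v_rel×d = (-1)·(21) − (-12)·(-9) = -129
since m = R²·145 − (-129)²:  R² = (16641 + 904) / 145 = 121
R = √121 = 11  ⇒  r_B = 11 − 6 = 5

rB=5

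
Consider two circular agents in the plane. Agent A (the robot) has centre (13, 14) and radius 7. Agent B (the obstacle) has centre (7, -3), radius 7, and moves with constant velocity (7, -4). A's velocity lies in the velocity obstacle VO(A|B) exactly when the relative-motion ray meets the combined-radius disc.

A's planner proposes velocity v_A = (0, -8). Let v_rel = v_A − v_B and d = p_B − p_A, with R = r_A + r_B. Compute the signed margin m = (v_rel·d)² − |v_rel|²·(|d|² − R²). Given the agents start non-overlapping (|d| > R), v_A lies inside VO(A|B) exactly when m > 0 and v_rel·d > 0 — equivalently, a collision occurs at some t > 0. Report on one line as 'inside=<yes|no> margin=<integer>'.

d = (-6, -17),  |d|² = 325;  R = 7+7 = 14,  c = 325−14² = 129
v_rel = (-7, -4),  |v_rel|² = 65;  v_rel·d = (-7)·(-6) + (-4)·(-17) = 110
65·t² − 220·t + 129 = 0  ⇒  m = 110² − 65·129 = 3715
m = 3715 > 0,  v_rel·d = 110 > 0  ⇒  inside

inside=yes margin=3715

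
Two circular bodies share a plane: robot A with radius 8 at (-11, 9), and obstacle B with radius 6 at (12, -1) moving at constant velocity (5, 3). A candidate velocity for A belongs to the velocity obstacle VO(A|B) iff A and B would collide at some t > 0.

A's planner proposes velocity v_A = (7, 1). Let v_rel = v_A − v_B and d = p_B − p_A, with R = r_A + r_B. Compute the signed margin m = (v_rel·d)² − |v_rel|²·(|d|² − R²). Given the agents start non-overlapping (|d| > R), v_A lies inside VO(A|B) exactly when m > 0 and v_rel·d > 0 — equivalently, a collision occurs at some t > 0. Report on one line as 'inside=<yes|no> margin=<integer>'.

d = (23, -10),  |d|² = 629;  R = 8+6 = 14,  c = 629−14² = 433
v_rel = (2, -2),  |v_rel|² = 8;  v_rel·d = (2)·(23) + (-2)·(-10) = 66
8·t² − 132·t + 433 = 0  ⇒  m = 66² − 8·433 = 892
m = 892 > 0,  v_rel·d = 66 > 0  ⇒  inside

inside=yes margin=892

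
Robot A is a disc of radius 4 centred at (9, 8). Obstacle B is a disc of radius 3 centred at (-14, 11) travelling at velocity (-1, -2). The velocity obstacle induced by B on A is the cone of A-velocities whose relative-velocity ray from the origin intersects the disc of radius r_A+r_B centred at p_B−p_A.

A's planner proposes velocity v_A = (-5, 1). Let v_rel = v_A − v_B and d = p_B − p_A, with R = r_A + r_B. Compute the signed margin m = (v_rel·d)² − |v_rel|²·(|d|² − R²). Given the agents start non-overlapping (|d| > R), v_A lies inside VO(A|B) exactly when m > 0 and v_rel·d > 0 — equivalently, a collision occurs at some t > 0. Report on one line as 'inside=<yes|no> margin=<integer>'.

d = (-23, 3),  |d|² = 538;  R = 4+3 = 7,  c = 538−7² = 489
v_rel = (-4, 3),  |v_rel|² = 25;  v_rel·d = (-4)·(-23) + (3)·(3) = 101
25·t² − 202·t + 489 = 0  ⇒  m = 101² − 25·489 = -2024
m = -2024 < 0,  v_rel·d = 101 > 0  ⇒  outside

inside=no margin=-2024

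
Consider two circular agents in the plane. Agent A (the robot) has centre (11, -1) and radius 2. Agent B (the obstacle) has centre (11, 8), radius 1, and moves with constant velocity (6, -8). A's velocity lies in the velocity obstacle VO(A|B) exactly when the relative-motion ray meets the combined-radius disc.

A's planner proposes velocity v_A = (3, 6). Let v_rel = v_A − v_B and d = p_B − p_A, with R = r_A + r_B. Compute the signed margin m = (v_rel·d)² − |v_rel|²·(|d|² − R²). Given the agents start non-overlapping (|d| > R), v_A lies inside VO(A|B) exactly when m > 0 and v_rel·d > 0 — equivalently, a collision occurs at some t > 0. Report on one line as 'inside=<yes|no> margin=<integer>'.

d = (0, 9),  |d|² = 81;  R = 2+1 = 3,  c = 81−3² = 72
v_rel = (-3, 14),  |v_rel|² = 205;  v_rel·d = (-3)·(0) + (14)·(9) = 126
205·t² − 252·t + 72 = 0  ⇒  m = 126² − 205·72 = 1116
m = 1116 > 0,  v_rel·d = 126 > 0  ⇒  inside

inside=yes margin=1116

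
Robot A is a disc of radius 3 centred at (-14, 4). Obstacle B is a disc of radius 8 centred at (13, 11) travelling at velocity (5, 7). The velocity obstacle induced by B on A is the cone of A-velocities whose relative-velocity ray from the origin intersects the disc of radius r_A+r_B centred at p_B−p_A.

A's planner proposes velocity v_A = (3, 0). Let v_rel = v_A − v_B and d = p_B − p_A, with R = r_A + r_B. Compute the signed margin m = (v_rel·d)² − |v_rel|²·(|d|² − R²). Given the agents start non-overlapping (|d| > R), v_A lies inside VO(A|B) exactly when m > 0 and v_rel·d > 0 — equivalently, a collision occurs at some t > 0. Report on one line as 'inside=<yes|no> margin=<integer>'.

d = (27, 7),  |d|² = 778;  R = 3+8 = 11,  c = 778−11² = 657
v_rel = (-2, -7),  |v_rel|² = 53;  v_rel·d = (-2)·(27) + (-7)·(7) = -103
53·t² + 206·t + 657 = 0  ⇒  m = (-103)² − 53·657 = -24212
m = -24212 < 0,  v_rel·d = -103 < 0  ⇒  outside

inside=no margin=-24212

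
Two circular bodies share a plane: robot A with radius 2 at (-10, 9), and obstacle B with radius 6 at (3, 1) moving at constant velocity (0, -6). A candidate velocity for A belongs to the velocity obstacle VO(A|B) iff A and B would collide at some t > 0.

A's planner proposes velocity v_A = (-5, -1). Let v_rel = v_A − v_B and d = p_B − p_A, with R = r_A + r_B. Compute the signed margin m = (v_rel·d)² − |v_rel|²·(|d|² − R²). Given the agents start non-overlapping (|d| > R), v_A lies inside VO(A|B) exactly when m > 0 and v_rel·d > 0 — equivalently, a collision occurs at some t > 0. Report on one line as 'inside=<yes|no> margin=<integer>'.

d = (13, -8),  |d|² = 233;  R = 2+6 = 8,  c = 233−8² = 169
v_rel = (-5, 5),  |v_rel|² = 50;  v_rel·d = (-5)·(13) + (5)·(-8) = -105
50·t² + 210·t + 169 = 0  ⇒  m = (-105)² − 50·169 = 2575
m = 2575 > 0,  v_rel·d = -105 < 0  ⇒  outside

inside=no margin=2575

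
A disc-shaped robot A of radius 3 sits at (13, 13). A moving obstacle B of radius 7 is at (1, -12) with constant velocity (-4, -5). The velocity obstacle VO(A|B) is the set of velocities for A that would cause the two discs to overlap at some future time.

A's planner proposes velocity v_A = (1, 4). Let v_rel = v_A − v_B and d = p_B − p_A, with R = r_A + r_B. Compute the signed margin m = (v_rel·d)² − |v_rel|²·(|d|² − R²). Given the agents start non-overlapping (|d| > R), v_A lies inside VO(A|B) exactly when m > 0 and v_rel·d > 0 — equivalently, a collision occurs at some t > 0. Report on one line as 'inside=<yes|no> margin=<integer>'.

d = (-12, -25),  |d|² = 769;  R = 3+7 = 10,  c = 769−10² = 669
v_rel = (5, 9),  |v_rel|² = 106;  v_rel·d = (5)·(-12) + (9)·(-25) = -285
106·t² + 570·t + 669 = 0  ⇒  m = (-285)² − 106·669 = 10311
m = 10311 > 0,  v_rel·d = -285 < 0  ⇒  outside

inside=no margin=10311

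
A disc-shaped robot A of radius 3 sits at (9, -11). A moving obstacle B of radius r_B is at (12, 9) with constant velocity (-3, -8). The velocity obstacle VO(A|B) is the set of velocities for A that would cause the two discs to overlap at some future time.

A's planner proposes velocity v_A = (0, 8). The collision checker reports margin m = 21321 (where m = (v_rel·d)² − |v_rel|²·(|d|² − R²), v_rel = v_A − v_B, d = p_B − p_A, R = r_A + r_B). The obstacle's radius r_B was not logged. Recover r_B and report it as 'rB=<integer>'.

m = 21321
d = (3, 20);  v_rel = (3, 16),  |v_rel|² = 265
v_rel×d = (3)·(20) − (16)·(3) = 12
since m = R²·265 − 12²:  R² = (144 + 21321) / 265 = 81
R = √81 = 9  ⇒  r_B = 9 − 3 = 6

rB=6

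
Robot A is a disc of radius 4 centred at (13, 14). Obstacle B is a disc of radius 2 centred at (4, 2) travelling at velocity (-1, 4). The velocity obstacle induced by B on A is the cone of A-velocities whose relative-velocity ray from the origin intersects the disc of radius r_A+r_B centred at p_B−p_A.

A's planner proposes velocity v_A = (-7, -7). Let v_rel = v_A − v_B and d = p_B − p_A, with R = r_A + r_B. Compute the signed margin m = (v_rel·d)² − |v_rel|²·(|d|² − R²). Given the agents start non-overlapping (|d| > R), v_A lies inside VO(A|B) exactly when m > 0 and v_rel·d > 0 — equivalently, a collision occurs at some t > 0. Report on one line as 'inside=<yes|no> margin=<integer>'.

d = (-9, -12),  |d|² = 225;  R = 4+2 = 6,  c = 225−6² = 189
v_rel = (-6, -11),  |v_rel|² = 157;  v_rel·d = (-6)·(-9) + (-11)·(-12) = 186
157·t² − 372·t + 189 = 0  ⇒  m = 186² − 157·189 = 4923
m = 4923 > 0,  v_rel·d = 186 > 0  ⇒  inside

inside=yes margin=4923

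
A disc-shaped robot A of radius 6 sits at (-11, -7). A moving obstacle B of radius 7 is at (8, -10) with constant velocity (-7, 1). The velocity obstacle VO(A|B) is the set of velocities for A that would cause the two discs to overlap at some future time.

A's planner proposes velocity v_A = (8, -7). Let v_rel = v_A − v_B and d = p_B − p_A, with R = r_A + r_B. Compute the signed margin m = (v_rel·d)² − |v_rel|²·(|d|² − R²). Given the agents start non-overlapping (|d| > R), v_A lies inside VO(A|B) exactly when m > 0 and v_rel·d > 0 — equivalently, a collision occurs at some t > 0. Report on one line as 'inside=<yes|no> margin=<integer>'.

d = (19, -3),  |d|² = 370;  R = 6+7 = 13,  c = 370−13² = 201
v_rel = (15, -8),  |v_rel|² = 289;  v_rel·d = (15)·(19) + (-8)·(-3) = 309
289·t² − 618·t + 201 = 0  ⇒  m = 309² − 289·201 = 37392
m = 37392 > 0,  v_rel·d = 309 > 0  ⇒  inside

inside=yes margin=37392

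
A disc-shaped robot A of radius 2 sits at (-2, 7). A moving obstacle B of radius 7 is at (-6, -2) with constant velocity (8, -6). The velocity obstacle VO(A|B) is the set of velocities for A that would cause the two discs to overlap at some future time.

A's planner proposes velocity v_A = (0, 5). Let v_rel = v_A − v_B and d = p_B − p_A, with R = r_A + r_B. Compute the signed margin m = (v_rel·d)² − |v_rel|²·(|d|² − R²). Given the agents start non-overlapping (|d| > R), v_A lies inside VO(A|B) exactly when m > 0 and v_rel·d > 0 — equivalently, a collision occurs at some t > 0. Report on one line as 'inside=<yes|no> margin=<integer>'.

d = (-4, -9),  |d|² = 97;  R = 2+7 = 9,  c = 97−9² = 16
v_rel = (-8, 11),  |v_rel|² = 185;  v_rel·d = (-8)·(-4) + (11)·(-9) = -67
185·t² + 134·t + 16 = 0  ⇒  m = (-67)² − 185·16 = 1529
m = 1529 > 0,  v_rel·d = -67 < 0  ⇒  outside

inside=no margin=1529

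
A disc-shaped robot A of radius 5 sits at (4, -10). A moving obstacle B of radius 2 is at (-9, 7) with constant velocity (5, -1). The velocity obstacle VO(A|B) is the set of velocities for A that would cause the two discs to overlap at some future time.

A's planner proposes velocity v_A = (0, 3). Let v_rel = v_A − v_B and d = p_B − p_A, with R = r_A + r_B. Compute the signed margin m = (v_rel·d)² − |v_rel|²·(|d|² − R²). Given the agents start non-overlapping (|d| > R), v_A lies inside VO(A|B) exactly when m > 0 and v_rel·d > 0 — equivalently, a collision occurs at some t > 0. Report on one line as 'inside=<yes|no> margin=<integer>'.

d = (-13, 17),  |d|² = 458;  R = 5+2 = 7,  c = 458−7² = 409
v_rel = (-5, 4),  |v_rel|² = 41;  v_rel·d = (-5)·(-13) + (4)·(17) = 133
41·t² − 266·t + 409 = 0  ⇒  m = 133² − 41·409 = 920
m = 920 > 0,  v_rel·d = 133 > 0  ⇒  inside

inside=yes margin=920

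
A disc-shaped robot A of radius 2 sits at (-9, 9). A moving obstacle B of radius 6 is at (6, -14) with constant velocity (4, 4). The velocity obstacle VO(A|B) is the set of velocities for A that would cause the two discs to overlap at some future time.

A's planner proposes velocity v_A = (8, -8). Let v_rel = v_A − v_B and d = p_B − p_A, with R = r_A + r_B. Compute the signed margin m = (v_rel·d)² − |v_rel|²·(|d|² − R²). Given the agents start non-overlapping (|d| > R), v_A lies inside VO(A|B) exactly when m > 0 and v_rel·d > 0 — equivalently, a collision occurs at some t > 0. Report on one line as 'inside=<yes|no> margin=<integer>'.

d = (15, -23),  |d|² = 754;  R = 2+6 = 8,  c = 754−8² = 690
v_rel = (4, -12),  |v_rel|² = 160;  v_rel·d = (4)·(15) + (-12)·(-23) = 336
160·t² − 672·t + 690 = 0  ⇒  m = 336² − 160·690 = 2496
m = 2496 > 0,  v_rel·d = 336 > 0  ⇒  inside

inside=yes margin=2496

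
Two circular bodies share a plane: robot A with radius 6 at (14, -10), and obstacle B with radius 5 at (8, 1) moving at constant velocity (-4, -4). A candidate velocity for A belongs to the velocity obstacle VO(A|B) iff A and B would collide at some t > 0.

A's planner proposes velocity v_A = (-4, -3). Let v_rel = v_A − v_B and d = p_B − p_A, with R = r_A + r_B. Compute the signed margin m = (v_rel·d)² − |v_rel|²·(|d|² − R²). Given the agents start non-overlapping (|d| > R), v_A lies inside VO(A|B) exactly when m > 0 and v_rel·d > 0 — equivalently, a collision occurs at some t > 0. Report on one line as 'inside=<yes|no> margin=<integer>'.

d = (-6, 11),  |d|² = 157;  R = 6+5 = 11,  c = 157−11² = 36
v_rel = (0, 1),  |v_rel|² = 1;  v_rel·d = (0)·(-6) + (1)·(11) = 11
1·t² − 22·t + 36 = 0  ⇒  m = 11² − 1·36 = 85
m = 85 > 0,  v_rel·d = 11 > 0  ⇒  inside

inside=yes margin=85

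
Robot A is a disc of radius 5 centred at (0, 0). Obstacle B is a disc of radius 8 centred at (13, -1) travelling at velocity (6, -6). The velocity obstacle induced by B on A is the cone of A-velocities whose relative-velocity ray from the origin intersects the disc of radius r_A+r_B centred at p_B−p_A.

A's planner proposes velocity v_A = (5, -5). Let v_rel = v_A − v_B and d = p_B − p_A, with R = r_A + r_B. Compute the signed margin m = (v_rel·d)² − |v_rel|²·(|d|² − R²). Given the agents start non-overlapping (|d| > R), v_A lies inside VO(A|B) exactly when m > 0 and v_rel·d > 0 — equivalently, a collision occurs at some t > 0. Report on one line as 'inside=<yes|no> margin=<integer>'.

d = (13, -1),  |d|² = 170;  R = 5+8 = 13,  c = 170−13² = 1
v_rel = (-1, 1),  |v_rel|² = 2;  v_rel·d = (-1)·(13) + (1)·(-1) = -14
2·t² + 28·t + 1 = 0  ⇒  m = (-14)² − 2·1 = 194
m = 194 > 0,  v_rel·d = -14 < 0  ⇒  outside

inside=no margin=194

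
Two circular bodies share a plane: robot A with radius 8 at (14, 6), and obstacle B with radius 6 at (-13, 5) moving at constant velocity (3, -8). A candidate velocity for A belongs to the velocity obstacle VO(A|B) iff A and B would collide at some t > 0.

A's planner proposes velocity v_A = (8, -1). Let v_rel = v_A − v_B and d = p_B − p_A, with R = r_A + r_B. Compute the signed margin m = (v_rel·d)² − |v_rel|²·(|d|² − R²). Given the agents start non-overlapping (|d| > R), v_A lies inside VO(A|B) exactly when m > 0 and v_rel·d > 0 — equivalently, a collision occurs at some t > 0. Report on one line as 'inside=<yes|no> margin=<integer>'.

d = (-27, -1),  |d|² = 730;  R = 8+6 = 14,  c = 730−14² = 534
v_rel = (5, 7),  |v_rel|² = 74;  v_rel·d = (5)·(-27) + (7)·(-1) = -142
74·t² + 284·t + 534 = 0  ⇒  m = (-142)² − 74·534 = -19352
m = -19352 < 0,  v_rel·d = -142 < 0  ⇒  outside

inside=no margin=-19352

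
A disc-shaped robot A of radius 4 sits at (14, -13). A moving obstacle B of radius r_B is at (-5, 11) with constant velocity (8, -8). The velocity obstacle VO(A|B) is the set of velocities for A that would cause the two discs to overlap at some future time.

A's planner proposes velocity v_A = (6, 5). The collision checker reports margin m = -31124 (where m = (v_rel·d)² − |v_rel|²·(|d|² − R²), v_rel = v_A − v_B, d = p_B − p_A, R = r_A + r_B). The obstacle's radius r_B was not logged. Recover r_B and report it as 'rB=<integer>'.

m = -31124
d = (-19, 24);  v_rel = (-2, 13),  |v_rel|² = 173
v_rel×d = (-2)·(24) − (13)·(-19) = 199
since m = R²·173 − 199²:  R² = (39601 + -31124) / 173 = 49
R = √49 = 7  ⇒  r_B = 7 − 4 = 3

rB=3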